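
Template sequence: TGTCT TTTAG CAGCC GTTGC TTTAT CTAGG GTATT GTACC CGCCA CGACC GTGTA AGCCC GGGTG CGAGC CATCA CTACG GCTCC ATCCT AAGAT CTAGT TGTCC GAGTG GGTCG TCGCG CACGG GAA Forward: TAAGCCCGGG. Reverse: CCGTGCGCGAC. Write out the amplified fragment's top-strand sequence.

5'-TAAGCCCGGGTGCGAGCCATCACTACGGCTCCATCCTAAGATCTAGTTGTCCGAGTGGGTCGTCGCGCACGG-3'

Forward primer TAAGCCCGGG is found on the top strand at positions 54–63.
The reverse primer's reverse complement is GTCGCGCACGG, which matches the template at positions 115–125.
The product is the template from position 54 through 125 (72 bp).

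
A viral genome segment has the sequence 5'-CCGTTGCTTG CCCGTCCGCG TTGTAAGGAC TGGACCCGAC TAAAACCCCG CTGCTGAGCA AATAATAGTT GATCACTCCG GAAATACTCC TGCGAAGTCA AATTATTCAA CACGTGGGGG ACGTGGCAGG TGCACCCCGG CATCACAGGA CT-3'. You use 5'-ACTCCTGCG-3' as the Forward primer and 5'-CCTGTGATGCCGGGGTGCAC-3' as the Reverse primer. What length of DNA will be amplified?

64 bp

Forward primer ACTCCTGCG is found on the top strand at positions 86–94.
Taking the reverse complement of CCTGTGATGCCGGGGTGCAC gives GTGCACCCCGGCATCACAGG, found at positions 130–149 on the template; the primer anneals here to the top strand with its 3' end pointing upstream.
Product length = (reverse-primer end) − (forward-primer start) + 1 = 149 − 86 + 1 = 64 bp.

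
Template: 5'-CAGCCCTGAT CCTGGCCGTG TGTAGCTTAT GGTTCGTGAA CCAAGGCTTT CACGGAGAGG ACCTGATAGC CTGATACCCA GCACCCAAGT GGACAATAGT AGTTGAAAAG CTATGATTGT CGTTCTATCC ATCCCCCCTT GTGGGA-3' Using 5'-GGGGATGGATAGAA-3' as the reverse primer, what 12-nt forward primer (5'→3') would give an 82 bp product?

The reverse primer's reverse complement TTCTATCCATCCCC matches the template at positions 123–136, so the product ends at position 136.
An 82 bp product then starts at position 136 − 82 + 1 = 55.
The forward primer is identical to the top strand there: GAGAGGACCTGA.

5'-GAGAGGACCTGA-3'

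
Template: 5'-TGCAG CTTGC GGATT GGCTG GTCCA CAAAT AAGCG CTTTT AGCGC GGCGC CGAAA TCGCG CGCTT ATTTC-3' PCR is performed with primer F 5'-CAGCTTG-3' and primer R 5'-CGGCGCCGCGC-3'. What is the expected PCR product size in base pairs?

50 bp

The forward primer matches the template at positions 3–9.
Reverse complement of the reverse primer: GCGCGGCGCCG. This occurs on the top strand at positions 42–52.
Amplicon spans positions 3–52: 50 bp.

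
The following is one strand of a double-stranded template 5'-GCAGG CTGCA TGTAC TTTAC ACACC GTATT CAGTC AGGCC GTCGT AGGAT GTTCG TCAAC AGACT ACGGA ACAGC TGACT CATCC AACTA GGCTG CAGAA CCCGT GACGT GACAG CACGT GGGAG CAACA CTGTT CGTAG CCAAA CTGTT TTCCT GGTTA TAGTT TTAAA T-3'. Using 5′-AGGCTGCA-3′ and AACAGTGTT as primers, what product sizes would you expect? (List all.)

133 bp, 46 bp

The forward primer AGGCTGCA matches the top strand at positions 3–10, 90–97.
The reverse primer's reverse complement is AACACTGTT, matching at positions 127–135.
Each forward site pairs with the reverse site to give a product ending at position 135: sizes 133, 46 bp.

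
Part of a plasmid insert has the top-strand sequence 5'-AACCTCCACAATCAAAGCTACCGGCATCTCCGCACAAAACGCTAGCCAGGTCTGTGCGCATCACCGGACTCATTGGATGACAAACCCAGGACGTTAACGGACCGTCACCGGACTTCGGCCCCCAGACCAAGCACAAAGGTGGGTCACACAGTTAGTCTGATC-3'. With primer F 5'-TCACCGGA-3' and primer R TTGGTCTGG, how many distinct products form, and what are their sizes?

Two products: 70 bp, 26 bp

The forward primer TCACCGGA matches the top strand at positions 61–68, 105–112.
The reverse primer's reverse complement is CCAGACCAA, matching at positions 122–130.
Each forward site pairs with the reverse site to give a product ending at position 130: sizes 70, 26 bp.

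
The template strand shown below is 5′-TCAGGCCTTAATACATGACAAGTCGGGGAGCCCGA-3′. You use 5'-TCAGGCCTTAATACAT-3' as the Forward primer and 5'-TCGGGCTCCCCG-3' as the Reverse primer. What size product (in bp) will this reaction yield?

Forward primer TCAGGCCTTAATACAT is found on the top strand at positions 1–16.
Taking the reverse complement of TCGGGCTCCCCG gives CGGGGAGCCCGA, found at positions 24–35 on the template; the primer anneals here to the top strand with its 3' end pointing upstream.
The product runs from position 1 to position 35, so its length is 35 − 1 + 1 = 35 bp.

35 bp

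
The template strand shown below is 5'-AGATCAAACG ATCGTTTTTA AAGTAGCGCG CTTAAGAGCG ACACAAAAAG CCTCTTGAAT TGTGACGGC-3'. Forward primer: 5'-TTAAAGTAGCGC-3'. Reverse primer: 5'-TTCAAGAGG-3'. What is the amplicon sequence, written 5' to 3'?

The forward primer matches the template at positions 18–29.
Taking the reverse complement of TTCAAGAGG gives CCTCTTGAA, found at positions 51–59 on the template; the primer anneals here to the top strand with its 3' end pointing upstream.
The product is the template from position 18 through 59 (42 bp).

5'-TTAAAGTAGCGCGCTTAAGAGCGACACAAAAAGCCTCTTGAA-3'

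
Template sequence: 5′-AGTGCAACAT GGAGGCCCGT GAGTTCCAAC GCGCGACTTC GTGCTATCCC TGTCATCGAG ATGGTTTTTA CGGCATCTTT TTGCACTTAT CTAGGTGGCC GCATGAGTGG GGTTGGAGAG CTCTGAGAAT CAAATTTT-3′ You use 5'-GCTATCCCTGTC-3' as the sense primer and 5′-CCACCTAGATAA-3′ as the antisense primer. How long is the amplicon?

56 bp

The forward primer matches the template at positions 43–54.
Taking the reverse complement of CCACCTAGATAA gives TTATCTAGGTGG, found at positions 87–98 on the template; the primer anneals here to the top strand with its 3' end pointing upstream.
The product runs from position 43 to position 98, so its length is 98 − 43 + 1 = 56 bp.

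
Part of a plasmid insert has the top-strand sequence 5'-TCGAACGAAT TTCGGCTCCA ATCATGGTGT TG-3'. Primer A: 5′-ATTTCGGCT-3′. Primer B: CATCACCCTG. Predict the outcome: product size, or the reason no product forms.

No product — primer B has no binding site in the template.

Primer B (CATCACCCTG) does not match the top strand, and its reverse complement CAGGGTGATG does not match either.
With no annealing site for primer B, no amplification occurs.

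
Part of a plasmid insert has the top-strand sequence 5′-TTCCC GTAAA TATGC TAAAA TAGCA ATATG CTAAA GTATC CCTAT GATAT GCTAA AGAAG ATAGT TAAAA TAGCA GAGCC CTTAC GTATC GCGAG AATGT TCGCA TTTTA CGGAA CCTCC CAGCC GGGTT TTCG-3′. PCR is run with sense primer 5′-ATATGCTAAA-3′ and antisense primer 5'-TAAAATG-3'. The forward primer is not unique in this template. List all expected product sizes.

101 bp, 85 bp, 64 bp

The forward primer ATATGCTAAA matches the top strand at positions 10–19, 26–35, 47–56.
The reverse primer's reverse complement is CATTTTA, matching at positions 104–110.
Each forward site pairs with the reverse site to give a product ending at position 110: sizes 101, 85, 64 bp.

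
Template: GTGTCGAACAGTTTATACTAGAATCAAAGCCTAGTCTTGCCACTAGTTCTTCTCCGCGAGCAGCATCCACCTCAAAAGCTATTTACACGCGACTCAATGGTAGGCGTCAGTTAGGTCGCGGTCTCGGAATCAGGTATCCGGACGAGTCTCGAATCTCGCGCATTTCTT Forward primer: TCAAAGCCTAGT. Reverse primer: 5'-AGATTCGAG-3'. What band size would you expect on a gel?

Scanning the template, TCAAAGCCTAGT occurs at positions 24–35; this primer anneals to the bottom strand there with its 3' end pointing downstream.
The reverse primer's reverse complement is CTCGAATCT, which matches the template at positions 148–156.
Amplicon spans positions 24–156: 133 bp.

133 bp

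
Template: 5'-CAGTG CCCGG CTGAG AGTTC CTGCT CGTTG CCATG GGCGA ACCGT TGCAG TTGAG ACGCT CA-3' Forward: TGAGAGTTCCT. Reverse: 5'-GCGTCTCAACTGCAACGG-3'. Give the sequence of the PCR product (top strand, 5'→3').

5'-TGAGAGTTCCTGCTCGTTGCCATGGGCGAACCGTTGCAGTTGAGACGC-3'

The forward primer matches the template at positions 12–22.
Reverse complement of the reverse primer: CCGTTGCAGTTGAGACGC. This occurs on the top strand at positions 42–59.
The product is the template from position 12 through 59 (48 bp).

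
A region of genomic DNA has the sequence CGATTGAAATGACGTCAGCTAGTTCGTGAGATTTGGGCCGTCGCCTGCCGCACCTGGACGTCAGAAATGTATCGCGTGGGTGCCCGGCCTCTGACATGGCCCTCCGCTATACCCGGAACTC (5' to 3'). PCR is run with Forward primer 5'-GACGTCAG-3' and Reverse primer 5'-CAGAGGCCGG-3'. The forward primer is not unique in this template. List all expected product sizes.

The forward primer GACGTCAG matches the top strand at positions 11–18, 57–64.
The reverse primer's reverse complement is CCGGCCTCTG, matching at positions 84–93.
Each forward site pairs with the reverse site to give a product ending at position 93: sizes 83, 37 bp.

83 bp, 37 bp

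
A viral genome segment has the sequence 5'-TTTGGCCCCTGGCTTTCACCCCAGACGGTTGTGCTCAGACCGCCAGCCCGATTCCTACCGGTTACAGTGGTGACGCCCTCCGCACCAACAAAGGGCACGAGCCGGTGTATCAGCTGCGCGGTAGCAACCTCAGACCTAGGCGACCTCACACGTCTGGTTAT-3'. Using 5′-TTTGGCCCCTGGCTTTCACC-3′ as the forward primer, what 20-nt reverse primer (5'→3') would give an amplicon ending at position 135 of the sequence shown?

The forward primer binds at positions 1–20; the product's 3' end on the top strand is position 135.
The reverse primer anneals to the top strand over positions 116–135, i.e. to GCGCGGTAGCAACCTCAGAC.
Its sequence written 5'→3' is the reverse complement: GTCTGAGGTTGCTACCGCGC.

5'-GTCTGAGGTTGCTACCGCGC-3'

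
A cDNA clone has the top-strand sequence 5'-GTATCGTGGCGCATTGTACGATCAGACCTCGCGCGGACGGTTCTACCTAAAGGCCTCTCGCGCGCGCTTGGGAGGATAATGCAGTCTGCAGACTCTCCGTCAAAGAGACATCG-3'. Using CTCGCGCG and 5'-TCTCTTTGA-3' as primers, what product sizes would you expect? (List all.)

81 bp, 52 bp

The forward primer CTCGCGCG matches the top strand at positions 28–35, 57–64.
The reverse primer's reverse complement is TCAAAGAGA, matching at positions 100–108.
Each forward site pairs with the reverse site to give a product ending at position 108: sizes 81, 52 bp.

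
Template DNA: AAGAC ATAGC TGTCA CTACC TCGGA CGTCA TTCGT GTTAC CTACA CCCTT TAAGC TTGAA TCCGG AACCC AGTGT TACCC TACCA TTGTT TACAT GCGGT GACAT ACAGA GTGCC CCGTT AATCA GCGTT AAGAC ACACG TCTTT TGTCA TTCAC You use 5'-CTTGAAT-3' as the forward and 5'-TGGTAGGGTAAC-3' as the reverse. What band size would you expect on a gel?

31 bp

The forward primer matches the template at positions 55–61.
Taking the reverse complement of TGGTAGGGTAAC gives GTTACCCTACCA, found at positions 74–85 on the template; the primer anneals here to the top strand with its 3' end pointing upstream.
Amplicon spans positions 55–85: 31 bp.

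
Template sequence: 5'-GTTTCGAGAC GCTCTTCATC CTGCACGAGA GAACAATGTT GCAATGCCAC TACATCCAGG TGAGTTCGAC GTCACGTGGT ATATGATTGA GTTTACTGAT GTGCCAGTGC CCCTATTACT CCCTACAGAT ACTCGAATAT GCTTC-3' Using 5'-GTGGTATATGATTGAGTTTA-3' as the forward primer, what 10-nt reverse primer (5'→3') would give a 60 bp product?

The forward primer binds at positions 76–95, so a 60 bp product ends at position 76 + 60 − 1 = 135.
The reverse primer anneals to the top strand over positions 126–135, i.e. to CAGATACTCG.
Its sequence written 5'→3' is the reverse complement: CGAGTATCTG.

5'-CGAGTATCTG-3'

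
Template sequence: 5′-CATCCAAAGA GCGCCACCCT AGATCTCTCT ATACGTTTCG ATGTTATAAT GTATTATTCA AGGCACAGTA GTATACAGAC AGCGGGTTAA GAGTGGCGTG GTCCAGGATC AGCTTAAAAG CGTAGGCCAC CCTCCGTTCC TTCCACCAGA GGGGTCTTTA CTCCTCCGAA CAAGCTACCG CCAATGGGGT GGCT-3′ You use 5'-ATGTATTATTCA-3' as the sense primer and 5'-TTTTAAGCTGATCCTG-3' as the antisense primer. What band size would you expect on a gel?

Scanning the template, ATGTATTATTCA occurs at positions 49–60; this primer anneals to the bottom strand there with its 3' end pointing downstream.
Taking the reverse complement of TTTTAAGCTGATCCTG gives CAGGATCAGCTTAAAA, found at positions 104–119 on the template; the primer anneals here to the top strand with its 3' end pointing upstream.
Product length = (reverse-primer end) − (forward-primer start) + 1 = 119 − 49 + 1 = 71 bp.

71 bp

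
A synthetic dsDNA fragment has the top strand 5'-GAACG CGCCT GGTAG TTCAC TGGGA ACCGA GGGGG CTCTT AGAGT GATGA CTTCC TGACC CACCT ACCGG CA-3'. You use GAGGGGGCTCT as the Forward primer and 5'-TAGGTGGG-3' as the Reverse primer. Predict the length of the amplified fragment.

The forward primer matches the template at positions 29–39.
The reverse primer's reverse complement is CCCACCTA, which matches the template at positions 59–66.
The product runs from position 29 to position 66, so its length is 66 − 29 + 1 = 38 bp.

38 bp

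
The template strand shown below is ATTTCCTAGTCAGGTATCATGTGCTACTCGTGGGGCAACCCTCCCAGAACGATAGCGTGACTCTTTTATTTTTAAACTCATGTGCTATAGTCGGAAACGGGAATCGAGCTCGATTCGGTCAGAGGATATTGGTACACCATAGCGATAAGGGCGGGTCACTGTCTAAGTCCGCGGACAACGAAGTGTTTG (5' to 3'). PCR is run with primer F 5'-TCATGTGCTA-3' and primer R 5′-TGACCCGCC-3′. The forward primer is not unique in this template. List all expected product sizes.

142 bp, 81 bp

The forward primer TCATGTGCTA matches the top strand at positions 17–26, 78–87.
The reverse primer's reverse complement is GGCGGGTCA, matching at positions 150–158.
Each forward site pairs with the reverse site to give a product ending at position 158: sizes 142, 81 bp.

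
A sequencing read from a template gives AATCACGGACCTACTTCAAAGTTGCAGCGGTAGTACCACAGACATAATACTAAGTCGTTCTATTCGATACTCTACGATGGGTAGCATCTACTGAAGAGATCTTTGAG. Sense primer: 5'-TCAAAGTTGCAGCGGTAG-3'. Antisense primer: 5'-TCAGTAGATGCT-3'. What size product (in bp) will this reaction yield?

79 bp

Scanning the template, TCAAAGTTGCAGCGGTAG occurs at positions 16–33; this primer anneals to the bottom strand there with its 3' end pointing downstream.
Reverse complement of the reverse primer: AGCATCTACTGA. This occurs on the top strand at positions 83–94.
The product runs from position 16 to position 94, so its length is 94 − 16 + 1 = 79 bp.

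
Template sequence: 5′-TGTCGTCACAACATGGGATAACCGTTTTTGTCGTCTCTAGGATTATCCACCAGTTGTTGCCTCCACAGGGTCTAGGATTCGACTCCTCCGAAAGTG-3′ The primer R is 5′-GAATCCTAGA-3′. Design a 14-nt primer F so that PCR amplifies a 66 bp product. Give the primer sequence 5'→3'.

The reverse primer's reverse complement TCTAGGATTC matches the template at positions 71–80, so the product ends at position 80.
A 66 bp product then starts at position 80 − 66 + 1 = 15.
The forward primer is identical to the top strand there: GGGATAACCGTTTT.

5'-GGGATAACCGTTTT-3'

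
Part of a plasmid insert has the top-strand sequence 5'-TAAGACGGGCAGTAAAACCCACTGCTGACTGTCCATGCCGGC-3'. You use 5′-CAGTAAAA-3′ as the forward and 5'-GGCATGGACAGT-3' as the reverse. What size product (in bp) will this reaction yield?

Forward primer CAGTAAAA is found on the top strand at positions 10–17.
Taking the reverse complement of GGCATGGACAGT gives ACTGTCCATGCC, found at positions 28–39 on the template; the primer anneals here to the top strand with its 3' end pointing upstream.
Product length = (reverse-primer end) − (forward-primer start) + 1 = 39 − 10 + 1 = 30 bp.

30 bp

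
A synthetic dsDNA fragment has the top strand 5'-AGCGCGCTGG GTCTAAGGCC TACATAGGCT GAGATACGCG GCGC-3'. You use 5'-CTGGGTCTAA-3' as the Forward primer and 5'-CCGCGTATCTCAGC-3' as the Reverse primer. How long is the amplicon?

35 bp

The forward primer matches the template at positions 7–16.
Taking the reverse complement of CCGCGTATCTCAGC gives GCTGAGATACGCGG, found at positions 28–41 on the template; the primer anneals here to the top strand with its 3' end pointing upstream.
The product runs from position 7 to position 41, so its length is 41 − 7 + 1 = 35 bp.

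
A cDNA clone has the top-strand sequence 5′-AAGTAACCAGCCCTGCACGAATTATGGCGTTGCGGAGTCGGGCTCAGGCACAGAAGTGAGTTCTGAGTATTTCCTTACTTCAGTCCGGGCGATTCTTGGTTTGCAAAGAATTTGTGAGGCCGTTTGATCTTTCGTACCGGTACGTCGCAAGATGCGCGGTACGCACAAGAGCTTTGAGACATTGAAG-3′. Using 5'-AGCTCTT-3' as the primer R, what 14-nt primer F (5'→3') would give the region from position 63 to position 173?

5'-CTGAGTATTTCCTT-3'

The reverse primer's reverse complement AAGAGCT matches the template at positions 167–173; the product starts at position 63.
The forward primer is identical to the top strand over positions 63–76: CTGAGTATTTCCTT.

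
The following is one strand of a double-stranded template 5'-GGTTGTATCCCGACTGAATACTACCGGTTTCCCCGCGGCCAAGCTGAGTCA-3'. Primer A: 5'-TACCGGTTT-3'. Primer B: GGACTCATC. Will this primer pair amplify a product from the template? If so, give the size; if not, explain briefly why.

No product — primer B has no binding site in the template.

Primer B (GGACTCATC) does not match the top strand, and its reverse complement GATGAGTCC does not match either.
With no annealing site for primer B, no amplification occurs.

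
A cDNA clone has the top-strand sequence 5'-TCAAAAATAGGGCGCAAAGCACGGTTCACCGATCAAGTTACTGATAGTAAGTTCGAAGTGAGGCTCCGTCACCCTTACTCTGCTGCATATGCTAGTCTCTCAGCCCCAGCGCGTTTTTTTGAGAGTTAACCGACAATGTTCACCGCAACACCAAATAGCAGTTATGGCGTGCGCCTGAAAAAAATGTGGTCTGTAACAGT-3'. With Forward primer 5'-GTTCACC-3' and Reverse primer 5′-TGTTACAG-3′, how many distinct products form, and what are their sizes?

Two products: 175 bp, 61 bp

The forward primer GTTCACC matches the top strand at positions 24–30, 138–144.
The reverse primer's reverse complement is CTGTAACA, matching at positions 191–198.
Each forward site pairs with the reverse site to give a product ending at position 198: sizes 175, 61 bp.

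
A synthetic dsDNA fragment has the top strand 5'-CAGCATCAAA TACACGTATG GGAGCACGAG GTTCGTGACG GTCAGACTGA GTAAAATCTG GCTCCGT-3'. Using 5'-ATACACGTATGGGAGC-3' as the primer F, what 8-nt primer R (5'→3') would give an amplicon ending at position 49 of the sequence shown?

5'-CAGTCTGA-3'

The forward primer binds at positions 10–25; the product's 3' end on the top strand is position 49.
The reverse primer anneals to the top strand over positions 42–49, i.e. to TCAGACTG.
Its sequence written 5'→3' is the reverse complement: CAGTCTGA.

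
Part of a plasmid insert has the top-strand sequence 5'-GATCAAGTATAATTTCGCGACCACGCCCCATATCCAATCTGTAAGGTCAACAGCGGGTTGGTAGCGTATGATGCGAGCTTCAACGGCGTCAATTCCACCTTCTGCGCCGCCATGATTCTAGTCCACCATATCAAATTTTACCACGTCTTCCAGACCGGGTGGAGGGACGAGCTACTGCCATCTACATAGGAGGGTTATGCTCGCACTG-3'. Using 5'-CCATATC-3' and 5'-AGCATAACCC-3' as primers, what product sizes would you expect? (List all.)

174 bp, 76 bp

The forward primer CCATATC matches the top strand at positions 28–34, 126–132.
The reverse primer's reverse complement is GGGTTATGCT, matching at positions 192–201.
Each forward site pairs with the reverse site to give a product ending at position 201: sizes 174, 76 bp.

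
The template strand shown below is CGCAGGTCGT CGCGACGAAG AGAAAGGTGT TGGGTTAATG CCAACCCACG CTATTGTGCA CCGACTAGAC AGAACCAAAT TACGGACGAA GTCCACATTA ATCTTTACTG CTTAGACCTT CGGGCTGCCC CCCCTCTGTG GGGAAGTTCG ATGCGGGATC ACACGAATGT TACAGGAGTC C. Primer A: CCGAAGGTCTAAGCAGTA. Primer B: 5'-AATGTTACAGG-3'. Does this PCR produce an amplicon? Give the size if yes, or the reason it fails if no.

Primer A (CCGAAGGTCTAAGCAGTA) has reverse complement TACTGCTTAGACCTTCGG, which matches the top strand at positions 106–123; primer A anneals to the top strand there with its 3' end pointing upstream toward position 106.
Primer B (AATGTTACAGG) matches the top strand directly at positions 166–176; it anneals to the bottom strand with its 3' end pointing downstream toward position 176.
The 3' ends diverge (primer A extends toward position 1, primer B toward position 181), so the primers never converge on a shared product.

No product — the primers' 3' ends point away from each other.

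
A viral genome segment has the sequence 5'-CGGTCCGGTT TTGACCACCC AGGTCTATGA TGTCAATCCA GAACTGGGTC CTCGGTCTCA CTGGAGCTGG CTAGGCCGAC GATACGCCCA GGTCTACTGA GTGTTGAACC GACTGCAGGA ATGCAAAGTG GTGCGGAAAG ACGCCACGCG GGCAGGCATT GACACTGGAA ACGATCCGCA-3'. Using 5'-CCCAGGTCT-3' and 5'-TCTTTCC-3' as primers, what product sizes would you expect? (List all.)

124 bp, 55 bp

The forward primer CCCAGGTCT matches the top strand at positions 18–26, 87–95.
The reverse primer's reverse complement is GGAAAGA, matching at positions 135–141.
Each forward site pairs with the reverse site to give a product ending at position 141: sizes 124, 55 bp.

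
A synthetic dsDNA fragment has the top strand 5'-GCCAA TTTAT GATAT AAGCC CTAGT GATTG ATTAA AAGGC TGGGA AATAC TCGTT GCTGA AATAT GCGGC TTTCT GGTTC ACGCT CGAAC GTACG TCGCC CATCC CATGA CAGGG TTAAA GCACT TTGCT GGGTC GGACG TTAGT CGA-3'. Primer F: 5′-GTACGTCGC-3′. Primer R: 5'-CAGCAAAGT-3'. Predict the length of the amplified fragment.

41 bp

The forward primer matches the template at positions 91–99.
Reverse complement of the reverse primer: ACTTTGCTG. This occurs on the top strand at positions 123–131.
The product runs from position 91 to position 131, so its length is 131 − 91 + 1 = 41 bp.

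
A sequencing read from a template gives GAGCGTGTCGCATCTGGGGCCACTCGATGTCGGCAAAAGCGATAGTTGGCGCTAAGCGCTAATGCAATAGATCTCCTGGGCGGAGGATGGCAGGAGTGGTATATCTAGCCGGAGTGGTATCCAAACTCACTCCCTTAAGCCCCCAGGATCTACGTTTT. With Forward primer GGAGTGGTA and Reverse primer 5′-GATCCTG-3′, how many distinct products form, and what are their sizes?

The forward primer GGAGTGGTA matches the top strand at positions 93–101, 111–119.
The reverse primer's reverse complement is CAGGATC, matching at positions 144–150.
Each forward site pairs with the reverse site to give a product ending at position 150: sizes 58, 40 bp.

Two products: 58 bp, 40 bp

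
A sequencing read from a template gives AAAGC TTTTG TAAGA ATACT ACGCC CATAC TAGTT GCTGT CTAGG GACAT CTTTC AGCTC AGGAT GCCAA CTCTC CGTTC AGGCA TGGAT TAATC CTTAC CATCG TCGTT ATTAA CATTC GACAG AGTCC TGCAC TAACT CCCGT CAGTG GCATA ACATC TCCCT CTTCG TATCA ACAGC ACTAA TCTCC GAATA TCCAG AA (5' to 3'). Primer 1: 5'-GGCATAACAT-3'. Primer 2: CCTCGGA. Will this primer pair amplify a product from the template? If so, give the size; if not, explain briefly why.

No product — primer 2 has no binding site in the template.

Primer 2 (CCTCGGA) does not match the top strand, and its reverse complement TCCGAGG does not match either.
With no annealing site for primer 2, no amplification occurs.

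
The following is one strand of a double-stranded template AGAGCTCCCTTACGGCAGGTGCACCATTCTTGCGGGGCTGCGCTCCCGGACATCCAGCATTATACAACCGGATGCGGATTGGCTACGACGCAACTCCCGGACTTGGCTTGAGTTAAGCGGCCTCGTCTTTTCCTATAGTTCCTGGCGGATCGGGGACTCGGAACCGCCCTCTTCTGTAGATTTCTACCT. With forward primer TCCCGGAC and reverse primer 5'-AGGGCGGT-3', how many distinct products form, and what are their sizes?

Two products: 127 bp, 76 bp

The forward primer TCCCGGAC matches the top strand at positions 44–51, 95–102.
The reverse primer's reverse complement is ACCGCCCT, matching at positions 163–170.
Each forward site pairs with the reverse site to give a product ending at position 170: sizes 127, 76 bp.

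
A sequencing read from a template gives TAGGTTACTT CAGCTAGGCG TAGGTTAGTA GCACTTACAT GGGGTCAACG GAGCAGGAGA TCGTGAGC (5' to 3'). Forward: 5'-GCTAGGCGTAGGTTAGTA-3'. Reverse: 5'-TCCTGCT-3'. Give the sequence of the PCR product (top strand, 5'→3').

5'-GCTAGGCGTAGGTTAGTAGCACTTACATGGGGTCAACGGAGCAGGA-3'

Forward primer GCTAGGCGTAGGTTAGTA is found on the top strand at positions 13–30.
Taking the reverse complement of TCCTGCT gives AGCAGGA, found at positions 52–58 on the template; the primer anneals here to the top strand with its 3' end pointing upstream.
The product is the template from position 13 through 58 (46 bp).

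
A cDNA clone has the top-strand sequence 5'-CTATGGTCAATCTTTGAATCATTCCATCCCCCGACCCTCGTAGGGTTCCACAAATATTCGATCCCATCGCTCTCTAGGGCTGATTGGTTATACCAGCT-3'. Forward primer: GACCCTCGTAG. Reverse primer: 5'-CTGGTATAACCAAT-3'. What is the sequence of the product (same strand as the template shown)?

5'-GACCCTCGTAGGGTTCCACAAATATTCGATCCCATCGCTCTCTAGGGCTGATTGGTTATACCAG-3'

Forward primer GACCCTCGTAG is found on the top strand at positions 33–43.
The reverse primer's reverse complement is ATTGGTTATACCAG, which matches the template at positions 83–96.
The product is the template from position 33 through 96 (64 bp).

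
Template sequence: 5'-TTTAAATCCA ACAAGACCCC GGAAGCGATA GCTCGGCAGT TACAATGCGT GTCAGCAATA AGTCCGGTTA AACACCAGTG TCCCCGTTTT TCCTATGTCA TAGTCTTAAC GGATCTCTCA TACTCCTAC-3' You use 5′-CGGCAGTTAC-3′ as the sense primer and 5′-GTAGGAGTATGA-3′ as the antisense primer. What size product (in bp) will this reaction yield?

96 bp

Forward primer CGGCAGTTAC is found on the top strand at positions 34–43.
The reverse primer's reverse complement is TCATACTCCTAC, which matches the template at positions 118–129.
Amplicon spans positions 34–129: 96 bp.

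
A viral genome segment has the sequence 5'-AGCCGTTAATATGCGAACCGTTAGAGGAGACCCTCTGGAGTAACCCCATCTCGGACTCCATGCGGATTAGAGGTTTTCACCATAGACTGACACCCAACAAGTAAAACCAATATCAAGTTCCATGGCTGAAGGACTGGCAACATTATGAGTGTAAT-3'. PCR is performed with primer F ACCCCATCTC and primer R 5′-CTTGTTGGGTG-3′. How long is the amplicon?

59 bp

The forward primer matches the template at positions 43–52.
The reverse primer's reverse complement is CACCCAACAAG, which matches the template at positions 91–101.
The product runs from position 43 to position 101, so its length is 101 − 43 + 1 = 59 bp.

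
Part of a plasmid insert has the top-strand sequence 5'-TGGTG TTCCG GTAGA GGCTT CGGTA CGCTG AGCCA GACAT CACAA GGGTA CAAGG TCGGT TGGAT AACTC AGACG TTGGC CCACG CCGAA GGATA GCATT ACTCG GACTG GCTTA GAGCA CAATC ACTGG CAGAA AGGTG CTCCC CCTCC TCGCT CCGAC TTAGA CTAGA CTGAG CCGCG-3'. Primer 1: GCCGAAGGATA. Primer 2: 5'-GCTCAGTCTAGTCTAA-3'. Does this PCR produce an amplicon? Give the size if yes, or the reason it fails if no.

Primer 1 (GCCGAAGGATA) matches the top strand at positions 85–95; it acts as a forward primer.
Primer 2's reverse complement is TTAGACTAGACTGAGC, matching the top strand at positions 161–176; it acts as a reverse primer.
The 3' ends face each other across positions 85–176, giving a 92 bp product.

Yes — a 92 bp product.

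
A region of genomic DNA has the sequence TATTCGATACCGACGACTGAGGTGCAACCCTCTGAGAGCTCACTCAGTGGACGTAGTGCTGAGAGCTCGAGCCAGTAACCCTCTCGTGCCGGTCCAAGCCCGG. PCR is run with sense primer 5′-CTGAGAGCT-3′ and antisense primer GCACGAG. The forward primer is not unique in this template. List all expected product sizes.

The forward primer CTGAGAGCT matches the top strand at positions 32–40, 59–67.
The reverse primer's reverse complement is CTCGTGC, matching at positions 83–89.
Each forward site pairs with the reverse site to give a product ending at position 89: sizes 58, 31 bp.

58 bp, 31 bp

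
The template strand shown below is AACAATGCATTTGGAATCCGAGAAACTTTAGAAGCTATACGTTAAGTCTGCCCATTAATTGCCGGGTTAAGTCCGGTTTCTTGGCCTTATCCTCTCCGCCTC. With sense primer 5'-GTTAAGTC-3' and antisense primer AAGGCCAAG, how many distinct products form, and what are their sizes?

Two products: 48 bp, 23 bp

The forward primer GTTAAGTC matches the top strand at positions 41–48, 66–73.
The reverse primer's reverse complement is CTTGGCCTT, matching at positions 80–88.
Each forward site pairs with the reverse site to give a product ending at position 88: sizes 48, 23 bp.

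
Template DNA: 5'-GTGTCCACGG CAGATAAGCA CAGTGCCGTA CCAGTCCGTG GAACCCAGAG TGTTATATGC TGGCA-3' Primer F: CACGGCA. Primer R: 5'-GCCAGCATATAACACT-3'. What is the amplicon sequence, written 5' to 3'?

5'-CACGGCAGATAAGCACAGTGCCGTACCAGTCCGTGGAACCCAGAGTGTTATATGCTGGC-3'

The forward primer matches the template at positions 6–12.
Taking the reverse complement of GCCAGCATATAACACT gives AGTGTTATATGCTGGC, found at positions 49–64 on the template; the primer anneals here to the top strand with its 3' end pointing upstream.
The product is the template from position 6 through 64 (59 bp).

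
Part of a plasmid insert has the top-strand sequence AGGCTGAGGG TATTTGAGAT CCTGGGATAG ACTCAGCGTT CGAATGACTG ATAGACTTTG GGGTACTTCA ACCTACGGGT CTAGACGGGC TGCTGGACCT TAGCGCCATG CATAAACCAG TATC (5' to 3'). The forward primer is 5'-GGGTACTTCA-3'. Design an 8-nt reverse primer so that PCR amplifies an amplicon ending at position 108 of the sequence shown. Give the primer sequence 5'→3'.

5'-TGGCGCTA-3'

The forward primer binds at positions 61–70; the product's 3' end on the top strand is position 108.
The reverse primer anneals to the top strand over positions 101–108, i.e. to TAGCGCCA.
Its sequence written 5'→3' is the reverse complement: TGGCGCTA.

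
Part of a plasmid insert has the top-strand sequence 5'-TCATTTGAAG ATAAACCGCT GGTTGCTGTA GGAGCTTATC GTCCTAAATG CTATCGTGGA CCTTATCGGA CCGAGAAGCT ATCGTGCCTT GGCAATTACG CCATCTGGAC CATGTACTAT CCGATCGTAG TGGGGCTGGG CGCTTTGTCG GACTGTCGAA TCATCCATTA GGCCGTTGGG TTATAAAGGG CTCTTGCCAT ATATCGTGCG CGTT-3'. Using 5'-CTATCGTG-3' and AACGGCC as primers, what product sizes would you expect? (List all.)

127 bp, 99 bp

The forward primer CTATCGTG matches the top strand at positions 51–58, 79–86.
The reverse primer's reverse complement is GGCCGTT, matching at positions 171–177.
Each forward site pairs with the reverse site to give a product ending at position 177: sizes 127, 99 bp.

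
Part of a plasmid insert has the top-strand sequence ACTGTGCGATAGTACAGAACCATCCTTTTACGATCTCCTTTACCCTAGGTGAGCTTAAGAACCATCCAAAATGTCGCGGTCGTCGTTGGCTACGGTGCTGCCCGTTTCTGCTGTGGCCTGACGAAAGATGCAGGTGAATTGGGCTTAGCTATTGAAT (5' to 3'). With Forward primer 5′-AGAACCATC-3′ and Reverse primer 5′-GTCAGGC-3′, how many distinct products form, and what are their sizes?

Two products: 107 bp, 65 bp

The forward primer AGAACCATC matches the top strand at positions 16–24, 58–66.
The reverse primer's reverse complement is GCCTGAC, matching at positions 116–122.
Each forward site pairs with the reverse site to give a product ending at position 122: sizes 107, 65 bp.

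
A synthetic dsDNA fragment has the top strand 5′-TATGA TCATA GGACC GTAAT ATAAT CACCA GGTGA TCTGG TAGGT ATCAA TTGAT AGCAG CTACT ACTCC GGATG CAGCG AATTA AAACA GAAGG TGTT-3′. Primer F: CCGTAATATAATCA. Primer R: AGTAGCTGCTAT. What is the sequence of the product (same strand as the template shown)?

5'-CCGTAATATAATCACCAGGTGATCTGGTAGGTATCAATTGATAGCAGCTACT-3'

Forward primer CCGTAATATAATCA is found on the top strand at positions 14–27.
The reverse primer's reverse complement is ATAGCAGCTACT, which matches the template at positions 54–65.
The product is the template from position 14 through 65 (52 bp).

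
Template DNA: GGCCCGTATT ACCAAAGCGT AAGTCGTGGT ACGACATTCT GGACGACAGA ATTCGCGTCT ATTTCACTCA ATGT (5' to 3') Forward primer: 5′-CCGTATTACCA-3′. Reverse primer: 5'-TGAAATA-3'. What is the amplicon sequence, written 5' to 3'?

5'-CCGTATTACCAAAGCGTAAGTCGTGGTACGACATTCTGGACGACAGAATTCGCGTCTATTTCA-3'

Scanning the template, CCGTATTACCA occurs at positions 4–14; this primer anneals to the bottom strand there with its 3' end pointing downstream.
The reverse primer's reverse complement is TATTTCA, which matches the template at positions 60–66.
The product is the template from position 4 through 66 (63 bp).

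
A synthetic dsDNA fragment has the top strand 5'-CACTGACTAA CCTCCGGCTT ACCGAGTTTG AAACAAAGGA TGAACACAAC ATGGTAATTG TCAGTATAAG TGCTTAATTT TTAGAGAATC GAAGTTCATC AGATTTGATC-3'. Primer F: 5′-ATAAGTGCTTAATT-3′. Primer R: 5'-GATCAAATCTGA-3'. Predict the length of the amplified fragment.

Scanning the template, ATAAGTGCTTAATT occurs at positions 66–79; this primer anneals to the bottom strand there with its 3' end pointing downstream.
Taking the reverse complement of GATCAAATCTGA gives TCAGATTTGATC, found at positions 99–110 on the template; the primer anneals here to the top strand with its 3' end pointing upstream.
Product length = (reverse-primer end) − (forward-primer start) + 1 = 110 − 66 + 1 = 45 bp.

45 bp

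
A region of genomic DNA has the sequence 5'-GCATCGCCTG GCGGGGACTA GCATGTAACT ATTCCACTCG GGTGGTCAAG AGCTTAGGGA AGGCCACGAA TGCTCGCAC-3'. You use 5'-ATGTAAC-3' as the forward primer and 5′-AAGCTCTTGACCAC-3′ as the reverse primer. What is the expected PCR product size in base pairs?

33 bp

Forward primer ATGTAAC is found on the top strand at positions 23–29.
Reverse complement of the reverse primer: GTGGTCAAGAGCTT. This occurs on the top strand at positions 42–55.
Product length = (reverse-primer end) − (forward-primer start) + 1 = 55 − 23 + 1 = 33 bp.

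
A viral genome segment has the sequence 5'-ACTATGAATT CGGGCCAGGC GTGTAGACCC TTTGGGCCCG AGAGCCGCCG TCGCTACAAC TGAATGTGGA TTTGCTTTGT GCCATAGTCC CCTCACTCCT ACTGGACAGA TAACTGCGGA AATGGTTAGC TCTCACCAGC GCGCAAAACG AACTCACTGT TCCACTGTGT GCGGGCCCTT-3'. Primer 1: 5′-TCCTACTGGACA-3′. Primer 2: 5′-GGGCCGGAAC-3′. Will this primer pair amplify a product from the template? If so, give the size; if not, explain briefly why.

Primer 2 (GGGCCGGAAC) does not match the top strand, and its reverse complement GTTCCGGCCC does not match either.
With no annealing site for primer 2, no amplification occurs.

No product — primer 2 has no binding site in the template.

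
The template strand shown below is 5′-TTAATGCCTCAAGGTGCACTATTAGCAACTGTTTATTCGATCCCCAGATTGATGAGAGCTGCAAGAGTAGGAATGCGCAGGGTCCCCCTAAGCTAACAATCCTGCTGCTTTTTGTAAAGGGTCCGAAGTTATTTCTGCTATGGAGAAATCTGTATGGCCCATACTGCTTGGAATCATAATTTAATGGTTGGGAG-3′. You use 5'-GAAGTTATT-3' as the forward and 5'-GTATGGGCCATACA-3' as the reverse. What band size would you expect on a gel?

40 bp

Scanning the template, GAAGTTATT occurs at positions 125–133; this primer anneals to the bottom strand there with its 3' end pointing downstream.
The reverse primer's reverse complement is TGTATGGCCCATAC, which matches the template at positions 151–164.
The product runs from position 125 to position 164, so its length is 164 − 125 + 1 = 40 bp.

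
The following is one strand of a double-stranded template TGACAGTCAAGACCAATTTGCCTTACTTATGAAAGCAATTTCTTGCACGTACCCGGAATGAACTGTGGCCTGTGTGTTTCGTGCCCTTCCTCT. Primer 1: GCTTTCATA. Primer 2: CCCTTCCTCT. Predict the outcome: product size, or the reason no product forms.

No product — the primers' 3' ends point away from each other.

Primer 1 (GCTTTCATA) has reverse complement TATGAAAGC, which matches the top strand at positions 28–36; primer 1 anneals to the top strand there with its 3' end pointing upstream toward position 28.
Primer 2 (CCCTTCCTCT) matches the top strand directly at positions 84–93; it anneals to the bottom strand with its 3' end pointing downstream toward position 93.
The 3' ends diverge (primer 1 extends toward position 1, primer 2 toward position 93), so the primers never converge on a shared product.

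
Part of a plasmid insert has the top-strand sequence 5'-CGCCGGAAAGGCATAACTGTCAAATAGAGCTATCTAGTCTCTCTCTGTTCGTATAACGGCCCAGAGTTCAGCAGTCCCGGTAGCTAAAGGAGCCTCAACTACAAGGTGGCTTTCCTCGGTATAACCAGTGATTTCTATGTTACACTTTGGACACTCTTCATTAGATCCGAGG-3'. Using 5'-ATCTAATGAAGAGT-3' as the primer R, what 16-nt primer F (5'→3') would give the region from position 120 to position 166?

5'-TATAACCAGTGATTTC-3'

The reverse primer's reverse complement ACTCTTCATTAGAT matches the template at positions 153–166; the product starts at position 120.
The forward primer is identical to the top strand over positions 120–135: TATAACCAGTGATTTC.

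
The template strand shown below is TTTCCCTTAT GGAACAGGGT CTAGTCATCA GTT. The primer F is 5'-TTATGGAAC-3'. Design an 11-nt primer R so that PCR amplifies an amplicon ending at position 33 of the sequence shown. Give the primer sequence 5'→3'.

The forward primer binds at positions 7–15; the product's 3' end on the top strand is position 33.
The reverse primer anneals to the top strand over positions 23–33, i.e. to AGTCATCAGTT.
Its sequence written 5'→3' is the reverse complement: AACTGATGACT.

5'-AACTGATGACT-3'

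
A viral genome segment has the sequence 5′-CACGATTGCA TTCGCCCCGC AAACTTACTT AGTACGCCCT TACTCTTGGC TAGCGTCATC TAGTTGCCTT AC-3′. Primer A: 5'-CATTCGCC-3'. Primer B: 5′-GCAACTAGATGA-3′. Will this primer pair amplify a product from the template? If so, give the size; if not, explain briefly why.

Primer A (CATTCGCC) matches the top strand at positions 9–16; it acts as a forward primer.
Primer B's reverse complement is TCATCTAGTTGC, matching the top strand at positions 56–67; it acts as a reverse primer.
The 3' ends face each other across positions 9–67, giving a 59 bp product.

Yes — a 59 bp product.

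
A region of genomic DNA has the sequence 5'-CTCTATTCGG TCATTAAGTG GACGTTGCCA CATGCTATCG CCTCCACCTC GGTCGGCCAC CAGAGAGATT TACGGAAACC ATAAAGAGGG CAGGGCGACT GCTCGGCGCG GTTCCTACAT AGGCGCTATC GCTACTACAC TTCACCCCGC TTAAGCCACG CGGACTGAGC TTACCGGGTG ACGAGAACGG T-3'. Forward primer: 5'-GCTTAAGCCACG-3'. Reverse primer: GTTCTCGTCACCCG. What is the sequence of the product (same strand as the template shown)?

Forward primer GCTTAAGCCACG is found on the top strand at positions 149–160.
The reverse primer's reverse complement is CGGGTGACGAGAAC, which matches the template at positions 175–188.
The product is the template from position 149 through 188 (40 bp).

5'-GCTTAAGCCACGCGGACTGAGCTTACCGGGTGACGAGAAC-3'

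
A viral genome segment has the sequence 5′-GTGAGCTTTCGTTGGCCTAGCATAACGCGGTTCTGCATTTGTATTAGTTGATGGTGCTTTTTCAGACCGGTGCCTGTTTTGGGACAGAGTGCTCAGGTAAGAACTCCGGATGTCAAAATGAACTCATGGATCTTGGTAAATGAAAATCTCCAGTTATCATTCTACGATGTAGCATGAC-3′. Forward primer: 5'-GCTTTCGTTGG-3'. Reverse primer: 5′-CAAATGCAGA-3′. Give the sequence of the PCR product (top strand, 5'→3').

5'-GCTTTCGTTGGCCTAGCATAACGCGGTTCTGCATTTG-3'

The forward primer matches the template at positions 5–15.
Reverse complement of the reverse primer: TCTGCATTTG. This occurs on the top strand at positions 32–41.
The product is the template from position 5 through 41 (37 bp).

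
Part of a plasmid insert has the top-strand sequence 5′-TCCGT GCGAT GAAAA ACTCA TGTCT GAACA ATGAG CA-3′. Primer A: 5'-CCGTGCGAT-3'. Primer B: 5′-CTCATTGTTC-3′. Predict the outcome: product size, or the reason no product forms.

Yes — a 34 bp product.

Primer A (CCGTGCGAT) matches the top strand at positions 2–10; it acts as a forward primer.
Primer B's reverse complement is GAACAATGAG, matching the top strand at positions 26–35; it acts as a reverse primer.
The 3' ends face each other across positions 2–35, giving a 34 bp product.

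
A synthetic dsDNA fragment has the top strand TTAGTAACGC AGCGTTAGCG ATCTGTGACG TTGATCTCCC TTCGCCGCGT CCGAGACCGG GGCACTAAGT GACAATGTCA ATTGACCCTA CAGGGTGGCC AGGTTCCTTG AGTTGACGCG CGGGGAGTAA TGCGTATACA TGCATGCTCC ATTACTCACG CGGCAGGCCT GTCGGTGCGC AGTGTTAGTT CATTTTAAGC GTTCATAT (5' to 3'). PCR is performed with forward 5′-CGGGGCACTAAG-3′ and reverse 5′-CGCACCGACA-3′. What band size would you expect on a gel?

The forward primer matches the template at positions 58–69.
Taking the reverse complement of CGCACCGACA gives TGTCGGTGCG, found at positions 170–179 on the template; the primer anneals here to the top strand with its 3' end pointing upstream.
Product length = (reverse-primer end) − (forward-primer start) + 1 = 179 − 58 + 1 = 122 bp.

122 bp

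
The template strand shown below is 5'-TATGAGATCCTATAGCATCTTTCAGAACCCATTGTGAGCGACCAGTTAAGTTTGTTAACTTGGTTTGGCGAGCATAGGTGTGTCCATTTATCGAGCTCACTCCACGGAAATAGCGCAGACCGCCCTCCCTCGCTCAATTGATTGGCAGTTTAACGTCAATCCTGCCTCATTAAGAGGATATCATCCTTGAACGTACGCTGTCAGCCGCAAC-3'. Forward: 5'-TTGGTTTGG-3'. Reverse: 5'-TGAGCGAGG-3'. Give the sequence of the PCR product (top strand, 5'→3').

5'-TTGGTTTGGCGAGCATAGGTGTGTCCATTTATCGAGCTCACTCCACGGAAATAGCGCAGACCGCCCTCCCTCGCTCA-3'

Scanning the template, TTGGTTTGG occurs at positions 60–68; this primer anneals to the bottom strand there with its 3' end pointing downstream.
Reverse complement of the reverse primer: CCTCGCTCA. This occurs on the top strand at positions 128–136.
The product is the template from position 60 through 136 (77 bp).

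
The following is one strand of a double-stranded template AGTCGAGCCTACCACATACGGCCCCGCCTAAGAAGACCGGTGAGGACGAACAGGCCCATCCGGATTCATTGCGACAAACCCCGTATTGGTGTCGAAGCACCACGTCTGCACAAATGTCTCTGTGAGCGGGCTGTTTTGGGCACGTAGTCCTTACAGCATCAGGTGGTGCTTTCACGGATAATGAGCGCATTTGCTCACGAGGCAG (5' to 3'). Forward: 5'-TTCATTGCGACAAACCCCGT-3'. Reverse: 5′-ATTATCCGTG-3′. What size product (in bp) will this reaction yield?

The forward primer matches the template at positions 65–84.
The reverse primer's reverse complement is CACGGATAAT, which matches the template at positions 173–182.
Product length = (reverse-primer end) − (forward-primer start) + 1 = 182 − 65 + 1 = 118 bp.

118 bp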